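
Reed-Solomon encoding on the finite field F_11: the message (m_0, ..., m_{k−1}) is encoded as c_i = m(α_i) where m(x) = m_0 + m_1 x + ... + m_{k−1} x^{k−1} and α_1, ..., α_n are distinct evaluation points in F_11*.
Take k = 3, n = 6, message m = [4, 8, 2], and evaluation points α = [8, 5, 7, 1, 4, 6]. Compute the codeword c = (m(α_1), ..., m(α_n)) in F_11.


c = [9, 6, 4, 3, 2, 3]

Message polynomial: m(x) = 4 + 8·x + 2·x^2 (mod 11).
For each evaluation point α_i, compute m(α_i) mod 11:
  α_1 = 8: Horner steps 2 → 2 → 9, so m(8) = 9.
  α_2 = 5: Horner steps 2 → 7 → 6, so m(5) = 6.
  α_3 = 7: Horner steps 2 → 0 → 4, so m(7) = 4.
  α_4 = 1: Horner steps 2 → 10 → 3, so m(1) = 3.
  α_5 = 4: Horner steps 2 → 5 → 2, so m(4) = 2.
  α_6 = 6: Horner steps 2 → 9 → 3, so m(6) = 3.
Codeword c = [9, 6, 4, 3, 2, 3] ∈ F_11^6.


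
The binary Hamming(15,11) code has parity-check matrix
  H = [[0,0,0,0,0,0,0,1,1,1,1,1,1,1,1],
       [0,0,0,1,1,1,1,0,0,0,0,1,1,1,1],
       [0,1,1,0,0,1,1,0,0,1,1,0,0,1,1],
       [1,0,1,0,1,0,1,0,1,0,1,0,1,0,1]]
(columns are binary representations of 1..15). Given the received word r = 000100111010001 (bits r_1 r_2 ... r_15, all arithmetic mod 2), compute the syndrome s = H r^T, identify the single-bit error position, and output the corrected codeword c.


s = (0, 1, 1, 0)^T, error position = 6, corrected codeword c = 000101111010001

Compute s = H r^T mod 2 one row at a time:
  s_1 = 1 + 1 + 0 + 1 + 0 + 0 + 0 + 1 = 4 ≡ 0 (mod 2).
  s_2 = 1 + 0 + 0 + 1 + 0 + 0 + 0 + 1 = 3 ≡ 1 (mod 2).
  s_3 = 0 + 0 + 0 + 1 + 0 + 1 + 0 + 1 = 3 ≡ 1 (mod 2).
  s_4 = 0 + 0 + 0 + 1 + 1 + 1 + 0 + 1 = 4 ≡ 0 (mod 2).
s = (0, 1, 1, 0)^T — this equals column 6 of H (binary 0110), so error is at position 6.
Correct: flip bit 6 of r = 000100111010001 to get c = 000101111010001.


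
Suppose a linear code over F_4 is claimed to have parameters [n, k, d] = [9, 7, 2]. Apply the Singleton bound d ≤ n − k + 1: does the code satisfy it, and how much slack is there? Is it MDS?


Singleton RHS = n − k + 1 = 3, slack = 1, bound satisfied, not MDS.

Singleton bound: d ≤ n − k + 1.
Here n = 9, k = 7, so n − k + 1 = 3.
Given d = 2, check d ≤ 3: YES.
Slack = (n − k + 1) − d = 1.
The code is NOT MDS (slack = 1 > 0).
Description: the claimed parameters are [9, 7, 2]_4; such a code would be non-MDS.


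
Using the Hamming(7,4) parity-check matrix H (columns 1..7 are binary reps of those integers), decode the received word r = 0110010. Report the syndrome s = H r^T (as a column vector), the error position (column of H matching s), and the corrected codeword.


s = (1, 1, 1)^T, error position = 7, corrected codeword c = 0110011

Compute s = H r^T mod 2 one row at a time:
  s_1 = 0 + 0 + 1 + 0 = 1 ≡ 1 (mod 2).
  s_2 = 1 + 1 + 1 + 0 = 3 ≡ 1 (mod 2).
  s_3 = 0 + 1 + 0 + 0 = 1 ≡ 1 (mod 2).
s = (1, 1, 1)^T — this equals column 7 of H (binary 111), so error is at position 7.
Correct: flip bit 7 of r = 0110010 to get c = 0110011.


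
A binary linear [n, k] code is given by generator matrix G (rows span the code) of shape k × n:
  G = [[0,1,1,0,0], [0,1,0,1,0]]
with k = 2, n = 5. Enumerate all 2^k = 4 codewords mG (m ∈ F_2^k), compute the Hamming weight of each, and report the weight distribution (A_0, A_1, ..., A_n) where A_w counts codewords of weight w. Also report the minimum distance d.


Weight distribution: A_0 = 1, A_2 = 3. Minimum distance d = 2.

Enumerate all 2^2 = 4 messages m ∈ F_2^2.
For each, compute codeword c = mG in F_2^5, then tally its weight.
  m = 00 → c = 00000, weight = 0.
  m = 10 → c = 01100, weight = 2.
  m = 01 → c = 01010, weight = 2.
  m = 11 → c = 00110, weight = 2.
Tally weights:
  weight 0: 1 codewords.
  weight 2: 3 codewords.
Minimum distance d = smallest w > 0 with A_w > 0 = 2.
Sanity: Σ A_w = 4 = 2^2 = 4 ✓.


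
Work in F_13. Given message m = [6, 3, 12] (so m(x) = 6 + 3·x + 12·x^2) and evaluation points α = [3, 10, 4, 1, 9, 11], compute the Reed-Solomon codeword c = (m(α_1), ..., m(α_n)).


c = [6, 1, 2, 8, 4, 9]

Message polynomial: m(x) = 6 + 3·x + 12·x^2 (mod 13).
For each evaluation point α_i, compute m(α_i) mod 13:
  α_1 = 3: Horner steps 12 → 0 → 6, so m(3) = 6.
  α_2 = 10: Horner steps 12 → 6 → 1, so m(10) = 1.
  α_3 = 4: Horner steps 12 → 12 → 2, so m(4) = 2.
  α_4 = 1: Horner steps 12 → 2 → 8, so m(1) = 8.
  α_5 = 9: Horner steps 12 → 7 → 4, so m(9) = 4.
  α_6 = 11: Horner steps 12 → 5 → 9, so m(11) = 9.
Codeword c = [6, 1, 2, 8, 4, 9] ∈ F_13^6.


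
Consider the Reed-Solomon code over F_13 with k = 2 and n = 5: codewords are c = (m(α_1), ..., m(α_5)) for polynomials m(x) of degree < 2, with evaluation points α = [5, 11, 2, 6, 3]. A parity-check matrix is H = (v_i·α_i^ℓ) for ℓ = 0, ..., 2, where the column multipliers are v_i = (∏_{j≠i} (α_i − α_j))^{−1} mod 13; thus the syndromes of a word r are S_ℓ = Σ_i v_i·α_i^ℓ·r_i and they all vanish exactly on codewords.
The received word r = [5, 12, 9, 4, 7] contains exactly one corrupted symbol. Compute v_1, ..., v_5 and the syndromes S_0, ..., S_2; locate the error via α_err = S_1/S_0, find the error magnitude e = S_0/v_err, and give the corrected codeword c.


S = (10, 7, 1), error at position 3, error magnitude e = 1, c = [5, 12, 8, 4, 7].

Step 1: column multipliers v_i = (∏_{j≠i}(α_i − α_j))^{−1} mod 13.
  i = 1 (α = 5): (5−11)(5−2)(5−6)(5−3) = (−6)·3·(−1)·2 = 36 ≡ 10, so v_1 = 10^{−1} = 4 (mod 13).
  i = 2 (α = 11): (11−5)(11−2)(11−6)(11−3) = 6·9·5·8 = 2160 ≡ 2, so v_2 = 2^{−1} = 7 (mod 13).
  i = 3 (α = 2): (2−5)(2−11)(2−6)(2−3) = (−3)·(−9)·(−4)·(−1) = 108 ≡ 4, so v_3 = 4^{−1} = 10 (mod 13).
  i = 4 (α = 6): (6−5)(6−11)(6−2)(6−3) = 1·(−5)·4·3 = −60 ≡ 5, so v_4 = 5^{−1} = 8 (mod 13).
  i = 5 (α = 3): (3−5)(3−11)(3−2)(3−6) = (−2)·(−8)·1·(−3) = −48 ≡ 4, so v_5 = 4^{−1} = 10 (mod 13).
  v = [4, 7, 10, 8, 10].
Step 2: syndromes of r = [5, 12, 9, 4, 7] (all sums mod 13).
  S_0 = Σ v_i r_i = 4·5 + 7·12 + 10·9 + 8·4 + 10·7 = 296 ≡ 10.
  S_1 = Σ v_i α_i r_i = 4·5·5 + 7·11·12 + 10·2·9 + 8·6·4 + 10·3·7 = 1606 ≡ 7.
  α_i^2 mod 13 = [12, 4, 4, 10, 9].
  S_2 = Σ v_i α_i^2 r_i = 4·12·5 + 7·4·12 + 10·4·9 + 8·10·4 + 10·9·7 = 1886 ≡ 1.
  S = (10, 7, 1) ≠ 0, so r is not a codeword (an error is present).
Step 3: locate the error. For a single error e at position i, S_ℓ = v_i·e·α_i^ℓ, so α_err = S_1/S_0.
  S_0^{−1} = 10^{−1} = 4 (mod 13), so α_err = 7·4 = 28 ≡ 2 = α_3. Error position i = 3.
  Consistency check: S_2/S_1 = 1·2 = 2 ≡ 2 = α_err ✓ (single-error assumption holds).
Step 4: error magnitude e = S_0/v_3 = S_0·∏_{j≠3}(α_3 − α_j) = 10·4 = 40 ≡ 1 (mod 13).
Step 5: correct position 3: c_3 = r_3 − e = 9 − 1 ≡ 8 (mod 13). Hence c = [5, 12, 8, 4, 7].
  Check: interpolating c through the α_i gives m(x) = 10 + 12·x (degree < 2) with m(α_i) = c_i for every i, so c is indeed a codeword.


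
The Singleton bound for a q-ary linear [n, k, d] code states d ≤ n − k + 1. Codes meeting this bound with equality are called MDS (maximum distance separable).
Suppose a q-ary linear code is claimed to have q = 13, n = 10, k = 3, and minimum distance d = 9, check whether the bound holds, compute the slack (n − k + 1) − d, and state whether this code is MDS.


Singleton RHS = n − k + 1 = 8, slack = -1, bound violated (no such code; not MDS).

Singleton bound: d ≤ n − k + 1.
Here n = 10, k = 3, so n − k + 1 = 8.
Given d = 9, check d ≤ 8: NO.
Slack = (n − k + 1) − d = -1.
The slack is negative: d = 9 exceeds n − k + 1 = 8 by 1, so the Singleton bound is violated and no linear [10, 3, 9]_13 code can exist. In particular it is not MDS (MDS requires d = n − k + 1 exactly).
Description: the claimed parameters are [10, 3, 9]_13; such a code would be impossible (violates the Singleton bound).


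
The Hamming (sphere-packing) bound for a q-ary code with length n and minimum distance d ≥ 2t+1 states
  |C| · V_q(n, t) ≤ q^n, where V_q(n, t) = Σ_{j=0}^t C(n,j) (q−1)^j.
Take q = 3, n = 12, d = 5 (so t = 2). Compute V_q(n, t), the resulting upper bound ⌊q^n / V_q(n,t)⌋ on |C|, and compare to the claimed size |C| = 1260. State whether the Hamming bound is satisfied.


V_q(n, t) = 289, q^n = 531441, Hamming bound = 1838, |C| = 1260 ≤ bound (satisfied).

Step 1: Compute V_q(n, t) = Σ_{j=0}^2 C(n, j) (q−1)^j.
  j = 0: C(12,0)·(2)^0 = 1·1 = 1.
  j = 1: C(12,1)·(2)^1 = 12·2 = 24.
  j = 2: C(12,2)·(2)^2 = 66·4 = 264.
  V_q(n, t) = 1 + 24 + 264 = 289.
Step 2: q^n = 3^12 = 531441.
Step 3: Hamming bound ⌊q^n / V_q(n,t)⌋ = ⌊531441/289⌋ = 1838.
Step 4: Compare |C| = 1260 to 1838: satisfied.
The claimed |C| lies below the Hamming bound.


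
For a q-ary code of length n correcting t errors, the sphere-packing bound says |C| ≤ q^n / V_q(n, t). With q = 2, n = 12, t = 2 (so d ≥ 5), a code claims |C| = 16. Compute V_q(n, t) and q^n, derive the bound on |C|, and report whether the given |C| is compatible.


V_q(n, t) = 79, q^n = 4096, Hamming bound = 51, |C| = 16 ≤ bound (satisfied).

Step 1: Compute V_q(n, t) = Σ_{j=0}^2 C(n, j) (q−1)^j.
  j = 0: C(12,0)·(1)^0 = 1·1 = 1.
  j = 1: C(12,1)·(1)^1 = 12·1 = 12.
  j = 2: C(12,2)·(1)^2 = 66·1 = 66.
  V_q(n, t) = 1 + 12 + 66 = 79.
Step 2: q^n = 2^12 = 4096.
Step 3: Hamming bound ⌊q^n / V_q(n,t)⌋ = ⌊4096/79⌋ = 51.
Step 4: Compare |C| = 16 to 51: satisfied.
The claimed |C| lies below the Hamming bound.


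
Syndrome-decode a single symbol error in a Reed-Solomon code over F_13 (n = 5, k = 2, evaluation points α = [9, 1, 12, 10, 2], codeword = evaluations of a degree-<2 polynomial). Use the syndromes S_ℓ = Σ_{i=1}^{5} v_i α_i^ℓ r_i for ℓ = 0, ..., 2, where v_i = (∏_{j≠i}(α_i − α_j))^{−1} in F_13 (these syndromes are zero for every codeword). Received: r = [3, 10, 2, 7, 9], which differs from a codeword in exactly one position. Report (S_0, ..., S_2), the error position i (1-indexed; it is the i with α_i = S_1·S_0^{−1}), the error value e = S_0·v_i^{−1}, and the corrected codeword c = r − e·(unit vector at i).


S = (5, 10, 7), error at position 5, error magnitude e = 8, c = [3, 10, 2, 7, 1].

Step 1: column multipliers v_i = (∏_{j≠i}(α_i − α_j))^{−1} mod 13.
  i = 1 (α = 9): (9−1)(9−12)(9−10)(9−2) = 8·(−3)·(−1)·7 = 168 ≡ 12, so v_1 = 12^{−1} = 12 (mod 13).
  i = 2 (α = 1): (1−9)(1−12)(1−10)(1−2) = (−8)·(−11)·(−9)·(−1) = 792 ≡ 12, so v_2 = 12^{−1} = 12 (mod 13).
  i = 3 (α = 12): (12−9)(12−1)(12−10)(12−2) = 3·11·2·10 = 660 ≡ 10, so v_3 = 10^{−1} = 4 (mod 13).
  i = 4 (α = 10): (10−9)(10−1)(10−12)(10−2) = 1·9·(−2)·8 = −144 ≡ 12, so v_4 = 12^{−1} = 12 (mod 13).
  i = 5 (α = 2): (2−9)(2−1)(2−12)(2−10) = (−7)·1·(−10)·(−8) = −560 ≡ 12, so v_5 = 12^{−1} = 12 (mod 13).
  v = [12, 12, 4, 12, 12].
Step 2: syndromes of r = [3, 10, 2, 7, 9] (all sums mod 13).
  S_0 = Σ v_i r_i = 12·3 + 12·10 + 4·2 + 12·7 + 12·9 = 356 ≡ 5.
  S_1 = Σ v_i α_i r_i = 12·9·3 + 12·1·10 + 4·12·2 + 12·10·7 + 12·2·9 = 1596 ≡ 10.
  α_i^2 mod 13 = [3, 1, 1, 9, 4].
  S_2 = Σ v_i α_i^2 r_i = 12·3·3 + 12·1·10 + 4·1·2 + 12·9·7 + 12·4·9 = 1424 ≡ 7.
  S = (5, 10, 7) ≠ 0, so r is not a codeword (an error is present).
Step 3: locate the error. For a single error e at position i, S_ℓ = v_i·e·α_i^ℓ, so α_err = S_1/S_0.
  S_0^{−1} = 5^{−1} = 8 (mod 13), so α_err = 10·8 = 80 ≡ 2 = α_5. Error position i = 5.
  Consistency check: S_2/S_1 = 7·4 = 28 ≡ 2 = α_err ✓ (single-error assumption holds).
Step 4: error magnitude e = S_0/v_5 = S_0·∏_{j≠5}(α_5 − α_j) = 5·12 = 60 ≡ 8 (mod 13).
Step 5: correct position 5: c_5 = r_5 − e = 9 − 8 ≡ 1 (mod 13). Hence c = [3, 10, 2, 7, 1].
  Check: interpolating c through the α_i gives m(x) = 6 + 4·x (degree < 2) with m(α_i) = c_i for every i, so c is indeed a codeword.


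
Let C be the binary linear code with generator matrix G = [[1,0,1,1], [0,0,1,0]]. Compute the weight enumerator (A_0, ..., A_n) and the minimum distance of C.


Weight distribution: A_0 = 1, A_1 = 1, A_2 = 1, A_3 = 1. Minimum distance d = 1.

Enumerate all 2^2 = 4 messages m ∈ F_2^2.
For each, compute codeword c = mG in F_2^4, then tally its weight.
  m = 00 → c = 0000, weight = 0.
  m = 10 → c = 1011, weight = 3.
  m = 01 → c = 0010, weight = 1.
  m = 11 → c = 1001, weight = 2.
Tally weights:
  weight 0: 1 codewords.
  weight 1: 1 codewords.
  weight 2: 1 codewords.
  weight 3: 1 codewords.
Minimum distance d = smallest w > 0 with A_w > 0 = 1.
Sanity: Σ A_w = 4 = 2^2 = 4 ✓.


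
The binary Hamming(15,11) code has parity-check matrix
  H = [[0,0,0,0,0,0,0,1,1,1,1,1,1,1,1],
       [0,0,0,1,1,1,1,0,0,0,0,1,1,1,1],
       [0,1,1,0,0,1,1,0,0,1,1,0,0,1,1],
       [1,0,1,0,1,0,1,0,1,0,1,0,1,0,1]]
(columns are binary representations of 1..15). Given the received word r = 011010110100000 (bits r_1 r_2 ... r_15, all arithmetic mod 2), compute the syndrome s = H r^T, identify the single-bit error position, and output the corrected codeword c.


s = (0, 0, 0, 1)^T, error position = 1, corrected codeword c = 111010110100000

Compute s = H r^T mod 2 one row at a time:
  s_1 = 1 + 0 + 1 + 0 + 0 + 0 + 0 + 0 = 2 ≡ 0 (mod 2).
  s_2 = 0 + 1 + 0 + 1 + 0 + 0 + 0 + 0 = 2 ≡ 0 (mod 2).
  s_3 = 1 + 1 + 0 + 1 + 1 + 0 + 0 + 0 = 4 ≡ 0 (mod 2).
  s_4 = 0 + 1 + 1 + 1 + 0 + 0 + 0 + 0 = 3 ≡ 1 (mod 2).
s = (0, 0, 0, 1)^T — this equals column 1 of H (binary 0001), so error is at position 1.
Correct: flip bit 1 of r = 011010110100000 to get c = 111010110100000.


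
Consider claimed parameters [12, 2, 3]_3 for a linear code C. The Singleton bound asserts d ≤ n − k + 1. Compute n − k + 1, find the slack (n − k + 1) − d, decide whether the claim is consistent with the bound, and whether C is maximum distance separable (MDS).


Singleton RHS = n − k + 1 = 11, slack = 8, bound satisfied, not MDS.

Singleton bound: d ≤ n − k + 1.
Here n = 12, k = 2, so n − k + 1 = 11.
Given d = 3, check d ≤ 11: YES.
Slack = (n − k + 1) − d = 8.
The code is NOT MDS (slack = 8 > 0).
Description: the claimed parameters are [12, 2, 3]_3; such a code would be non-MDS.


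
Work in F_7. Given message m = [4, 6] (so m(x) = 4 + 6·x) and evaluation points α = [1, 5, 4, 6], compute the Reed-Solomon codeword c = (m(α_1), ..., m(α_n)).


c = [3, 6, 0, 5]

Message polynomial: m(x) = 4 + 6·x (mod 7).
For each evaluation point α_i, compute m(α_i) mod 7:
  α_1 = 1: Horner steps 6 → 3, so m(1) = 3.
  α_2 = 5: Horner steps 6 → 6, so m(5) = 6.
  α_3 = 4: Horner steps 6 → 0, so m(4) = 0.
  α_4 = 6: Horner steps 6 → 5, so m(6) = 5.
Codeword c = [3, 6, 0, 5] ∈ F_7^4.


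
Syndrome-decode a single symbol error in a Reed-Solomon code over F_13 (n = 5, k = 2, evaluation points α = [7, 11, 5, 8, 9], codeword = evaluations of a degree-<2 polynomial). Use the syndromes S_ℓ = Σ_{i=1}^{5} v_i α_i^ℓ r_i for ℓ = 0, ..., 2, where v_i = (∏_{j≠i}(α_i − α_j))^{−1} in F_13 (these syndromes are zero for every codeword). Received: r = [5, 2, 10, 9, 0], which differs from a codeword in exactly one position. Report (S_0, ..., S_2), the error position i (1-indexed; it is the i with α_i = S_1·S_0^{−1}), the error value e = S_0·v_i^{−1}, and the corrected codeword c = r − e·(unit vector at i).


S = (7, 12, 2), error at position 2, error magnitude e = 7, c = [5, 8, 10, 9, 0].

Step 1: column multipliers v_i = (∏_{j≠i}(α_i − α_j))^{−1} mod 13.
  i = 1 (α = 7): (7−11)(7−5)(7−8)(7−9) = (−4)·2·(−1)·(−2) = −16 ≡ 10, so v_1 = 10^{−1} = 4 (mod 13).
  i = 2 (α = 11): (11−7)(11−5)(11−8)(11−9) = 4·6·3·2 = 144 ≡ 1, so v_2 = 1^{−1} = 1 (mod 13).
  i = 3 (α = 5): (5−7)(5−11)(5−8)(5−9) = (−2)·(−6)·(−3)·(−4) = 144 ≡ 1, so v_3 = 1^{−1} = 1 (mod 13).
  i = 4 (α = 8): (8−7)(8−11)(8−5)(8−9) = 1·(−3)·3·(−1) = 9 ≡ 9, so v_4 = 9^{−1} = 3 (mod 13).
  i = 5 (α = 9): (9−7)(9−11)(9−5)(9−8) = 2·(−2)·4·1 = −16 ≡ 10, so v_5 = 10^{−1} = 4 (mod 13).
  v = [4, 1, 1, 3, 4].
Step 2: syndromes of r = [5, 2, 10, 9, 0] (all sums mod 13).
  S_0 = Σ v_i r_i = 4·5 + 1·2 + 1·10 + 3·9 + 4·0 = 59 ≡ 7.
  S_1 = Σ v_i α_i r_i = 4·7·5 + 1·11·2 + 1·5·10 + 3·8·9 + 4·9·0 = 428 ≡ 12.
  α_i^2 mod 13 = [10, 4, 12, 12, 3].
  S_2 = Σ v_i α_i^2 r_i = 4·10·5 + 1·4·2 + 1·12·10 + 3·12·9 + 4·3·0 = 652 ≡ 2.
  S = (7, 12, 2) ≠ 0, so r is not a codeword (an error is present).
Step 3: locate the error. For a single error e at position i, S_ℓ = v_i·e·α_i^ℓ, so α_err = S_1/S_0.
  S_0^{−1} = 7^{−1} = 2 (mod 13), so α_err = 12·2 = 24 ≡ 11 = α_2. Error position i = 2.
  Consistency check: S_2/S_1 = 2·12 = 24 ≡ 11 = α_err ✓ (single-error assumption holds).
Step 4: error magnitude e = S_0/v_2 = S_0·∏_{j≠2}(α_2 − α_j) = 7·1 = 7 ≡ 7 (mod 13).
Step 5: correct position 2: c_2 = r_2 − e = 2 − 7 ≡ 8 (mod 13). Hence c = [5, 8, 10, 9, 0].
  Check: interpolating c through the α_i gives m(x) = 3 + 4·x (degree < 2) with m(α_i) = c_i for every i, so c is indeed a codeword.


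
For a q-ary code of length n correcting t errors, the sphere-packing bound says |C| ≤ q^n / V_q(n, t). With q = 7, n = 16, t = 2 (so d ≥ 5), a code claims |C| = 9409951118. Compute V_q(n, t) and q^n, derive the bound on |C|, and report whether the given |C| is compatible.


V_q(n, t) = 4417, q^n = 33232930569601, Hamming bound = 7523869270, |C| = 9409951118 > bound (violated).

Step 1: Compute V_q(n, t) = Σ_{j=0}^2 C(n, j) (q−1)^j.
  j = 0: C(16,0)·(6)^0 = 1·1 = 1.
  j = 1: C(16,1)·(6)^1 = 16·6 = 96.
  j = 2: C(16,2)·(6)^2 = 120·36 = 4320.
  V_q(n, t) = 1 + 96 + 4320 = 4417.
Step 2: q^n = 7^16 = 33232930569601.
Step 3: Hamming bound ⌊q^n / V_q(n,t)⌋ = ⌊33232930569601/4417⌋ = 7523869270.
Step 4: Compare |C| = 9409951118 to 7523869270: violated.
The claimed |C| lies above the Hamming bound, so no 7-ary code of length 16 with d ≥ 5 can have 9409951118 codewords.


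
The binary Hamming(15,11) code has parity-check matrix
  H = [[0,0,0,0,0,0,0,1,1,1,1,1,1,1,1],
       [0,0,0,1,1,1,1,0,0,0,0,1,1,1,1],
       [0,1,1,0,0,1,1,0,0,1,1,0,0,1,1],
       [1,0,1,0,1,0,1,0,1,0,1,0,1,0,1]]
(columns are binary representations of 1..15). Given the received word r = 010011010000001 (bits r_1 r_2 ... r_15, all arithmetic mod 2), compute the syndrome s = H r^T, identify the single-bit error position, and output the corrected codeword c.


s = (0, 1, 1, 0)^T, error position = 6, corrected codeword c = 010010010000001

Compute s = H r^T mod 2 one row at a time:
  s_1 = 1 + 0 + 0 + 0 + 0 + 0 + 0 + 1 = 2 ≡ 0 (mod 2).
  s_2 = 0 + 1 + 1 + 0 + 0 + 0 + 0 + 1 = 3 ≡ 1 (mod 2).
  s_3 = 1 + 0 + 1 + 0 + 0 + 0 + 0 + 1 = 3 ≡ 1 (mod 2).
  s_4 = 0 + 0 + 1 + 0 + 0 + 0 + 0 + 1 = 2 ≡ 0 (mod 2).
s = (0, 1, 1, 0)^T — this equals column 6 of H (binary 0110), so error is at position 6.
Correct: flip bit 6 of r = 010011010000001 to get c = 010010010000001.


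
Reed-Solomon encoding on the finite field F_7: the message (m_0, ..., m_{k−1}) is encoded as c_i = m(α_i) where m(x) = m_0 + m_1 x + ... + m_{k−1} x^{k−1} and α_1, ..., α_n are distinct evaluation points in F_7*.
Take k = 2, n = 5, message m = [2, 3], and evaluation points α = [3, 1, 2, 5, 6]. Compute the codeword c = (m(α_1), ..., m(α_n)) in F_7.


c = [4, 5, 1, 3, 6]

Message polynomial: m(x) = 2 + 3·x (mod 7).
For each evaluation point α_i, compute m(α_i) mod 7:
  α_1 = 3: Horner steps 3 → 4, so m(3) = 4.
  α_2 = 1: Horner steps 3 → 5, so m(1) = 5.
  α_3 = 2: Horner steps 3 → 1, so m(2) = 1.
  α_4 = 5: Horner steps 3 → 3, so m(5) = 3.
  α_5 = 6: Horner steps 3 → 6, so m(6) = 6.
Codeword c = [4, 5, 1, 3, 6] ∈ F_7^5.


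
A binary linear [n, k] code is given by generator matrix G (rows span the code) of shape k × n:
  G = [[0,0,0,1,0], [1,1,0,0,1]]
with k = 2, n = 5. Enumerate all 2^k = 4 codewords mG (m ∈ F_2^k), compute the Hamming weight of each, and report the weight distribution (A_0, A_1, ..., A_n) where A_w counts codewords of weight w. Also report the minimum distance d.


Weight distribution: A_0 = 1, A_1 = 1, A_3 = 1, A_4 = 1. Minimum distance d = 1.

Enumerate all 2^2 = 4 messages m ∈ F_2^2.
For each, compute codeword c = mG in F_2^5, then tally its weight.
  m = 00 → c = 00000, weight = 0.
  m = 10 → c = 00010, weight = 1.
  m = 01 → c = 11001, weight = 3.
  m = 11 → c = 11011, weight = 4.
Tally weights:
  weight 0: 1 codewords.
  weight 1: 1 codewords.
  weight 3: 1 codewords.
  weight 4: 1 codewords.
Minimum distance d = smallest w > 0 with A_w > 0 = 1.
Sanity: Σ A_w = 4 = 2^2 = 4 ✓.


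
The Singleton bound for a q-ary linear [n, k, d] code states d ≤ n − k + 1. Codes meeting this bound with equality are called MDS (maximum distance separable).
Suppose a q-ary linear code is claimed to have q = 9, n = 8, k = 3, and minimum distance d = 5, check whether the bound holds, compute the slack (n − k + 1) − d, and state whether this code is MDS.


Singleton RHS = n − k + 1 = 6, slack = 1, bound satisfied, not MDS.

Singleton bound: d ≤ n − k + 1.
Here n = 8, k = 3, so n − k + 1 = 6.
Given d = 5, check d ≤ 6: YES.
Slack = (n − k + 1) − d = 1.
The code is NOT MDS (slack = 1 > 0).
Description: the claimed parameters are [8, 3, 5]_9; such a code would be non-MDS.


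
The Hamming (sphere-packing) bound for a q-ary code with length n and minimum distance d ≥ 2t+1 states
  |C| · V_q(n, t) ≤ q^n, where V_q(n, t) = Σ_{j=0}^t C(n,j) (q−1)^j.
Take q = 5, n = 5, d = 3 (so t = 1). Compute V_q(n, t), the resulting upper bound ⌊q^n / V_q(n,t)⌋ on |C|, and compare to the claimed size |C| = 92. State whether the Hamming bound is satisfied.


V_q(n, t) = 21, q^n = 3125, Hamming bound = 148, |C| = 92 ≤ bound (satisfied).

Step 1: Compute V_q(n, t) = Σ_{j=0}^1 C(n, j) (q−1)^j.
  j = 0: C(5,0)·(4)^0 = 1·1 = 1.
  j = 1: C(5,1)·(4)^1 = 5·4 = 20.
  V_q(n, t) = 1 + 20 = 21.
Step 2: q^n = 5^5 = 3125.
Step 3: Hamming bound ⌊q^n / V_q(n,t)⌋ = ⌊3125/21⌋ = 148.
Step 4: Compare |C| = 92 to 148: satisfied.
The claimed |C| lies below the Hamming bound.


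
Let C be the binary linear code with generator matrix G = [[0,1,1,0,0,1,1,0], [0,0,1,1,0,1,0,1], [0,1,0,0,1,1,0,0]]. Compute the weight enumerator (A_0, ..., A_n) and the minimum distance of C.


Weight distribution: A_0 = 1, A_3 = 2, A_4 = 3, A_5 = 2. Minimum distance d = 3.

Enumerate all 2^3 = 8 messages m ∈ F_2^3.
For each, compute codeword c = mG in F_2^8, then tally its weight.
  m = 000 → c = 00000000, weight = 0.
  m = 100 → c = 01100110, weight = 4.
  m = 010 → c = 00110101, weight = 4.
  m = 110 → c = 01010011, weight = 4.
  m = 001 → c = 01001100, weight = 3.
  m = 101 → c = 00101010, weight = 3.
  m = 011 → c = 01111001, weight = 5.
  m = 111 → c = 00011111, weight = 5.
Tally weights:
  weight 0: 1 codewords.
  weight 3: 2 codewords.
  weight 4: 3 codewords.
  weight 5: 2 codewords.
Minimum distance d = smallest w > 0 with A_w > 0 = 3.
Sanity: Σ A_w = 8 = 2^3 = 8 ✓.


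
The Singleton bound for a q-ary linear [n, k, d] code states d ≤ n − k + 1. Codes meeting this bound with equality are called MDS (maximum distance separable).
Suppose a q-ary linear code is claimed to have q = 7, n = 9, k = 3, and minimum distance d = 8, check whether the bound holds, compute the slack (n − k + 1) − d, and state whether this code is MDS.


Singleton RHS = n − k + 1 = 7, slack = -1, bound violated (no such code; not MDS).

Singleton bound: d ≤ n − k + 1.
Here n = 9, k = 3, so n − k + 1 = 7.
Given d = 8, check d ≤ 7: NO.
Slack = (n − k + 1) − d = -1.
The slack is negative: d = 8 exceeds n − k + 1 = 7 by 1, so the Singleton bound is violated and no linear [9, 3, 8]_7 code can exist. In particular it is not MDS (MDS requires d = n − k + 1 exactly).
Description: the claimed parameters are [9, 3, 8]_7; such a code would be impossible (violates the Singleton bound).


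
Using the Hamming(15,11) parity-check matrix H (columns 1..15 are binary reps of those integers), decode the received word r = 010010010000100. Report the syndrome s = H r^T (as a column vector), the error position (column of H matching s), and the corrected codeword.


s = (0, 0, 1, 0)^T, error position = 2, corrected codeword c = 000010010000100

Compute s = H r^T mod 2 one row at a time:
  s_1 = 1 + 0 + 0 + 0 + 0 + 1 + 0 + 0 = 2 ≡ 0 (mod 2).
  s_2 = 0 + 1 + 0 + 0 + 0 + 1 + 0 + 0 = 2 ≡ 0 (mod 2).
  s_3 = 1 + 0 + 0 + 0 + 0 + 0 + 0 + 0 = 1 ≡ 1 (mod 2).
  s_4 = 0 + 0 + 1 + 0 + 0 + 0 + 1 + 0 = 2 ≡ 0 (mod 2).
s = (0, 0, 1, 0)^T — this equals column 2 of H (binary 0010), so error is at position 2.
Correct: flip bit 2 of r = 010010010000100 to get c = 000010010000100.


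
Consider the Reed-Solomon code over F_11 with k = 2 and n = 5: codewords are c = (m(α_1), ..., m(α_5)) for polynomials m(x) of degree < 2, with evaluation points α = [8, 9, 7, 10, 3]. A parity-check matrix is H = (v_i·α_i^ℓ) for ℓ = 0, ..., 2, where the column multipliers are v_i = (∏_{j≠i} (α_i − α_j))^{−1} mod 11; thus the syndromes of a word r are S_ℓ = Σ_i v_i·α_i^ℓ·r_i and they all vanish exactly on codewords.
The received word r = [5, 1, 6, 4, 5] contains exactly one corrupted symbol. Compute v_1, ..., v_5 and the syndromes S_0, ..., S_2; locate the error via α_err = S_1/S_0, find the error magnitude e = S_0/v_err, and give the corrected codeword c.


S = (4, 10, 3), error at position 1, error magnitude e = 7, c = [9, 1, 6, 4, 5].

Step 1: column multipliers v_i = (∏_{j≠i}(α_i − α_j))^{−1} mod 11.
  i = 1 (α = 8): (8−9)(8−7)(8−10)(8−3) = (−1)·1·(−2)·5 = 10 ≡ 10, so v_1 = 10^{−1} = 10 (mod 11).
  i = 2 (α = 9): (9−8)(9−7)(9−10)(9−3) = 1·2·(−1)·6 = −12 ≡ 10, so v_2 = 10^{−1} = 10 (mod 11).
  i = 3 (α = 7): (7−8)(7−9)(7−10)(7−3) = (−1)·(−2)·(−3)·4 = −24 ≡ 9, so v_3 = 9^{−1} = 5 (mod 11).
  i = 4 (α = 10): (10−8)(10−9)(10−7)(10−3) = 2·1·3·7 = 42 ≡ 9, so v_4 = 9^{−1} = 5 (mod 11).
  i = 5 (α = 3): (3−8)(3−9)(3−7)(3−10) = (−5)·(−6)·(−4)·(−7) = 840 ≡ 4, so v_5 = 4^{−1} = 3 (mod 11).
  v = [10, 10, 5, 5, 3].
Step 2: syndromes of r = [5, 1, 6, 4, 5] (all sums mod 11).
  S_0 = Σ v_i r_i = 10·5 + 10·1 + 5·6 + 5·4 + 3·5 = 125 ≡ 4.
  S_1 = Σ v_i α_i r_i = 10·8·5 + 10·9·1 + 5·7·6 + 5·10·4 + 3·3·5 = 945 ≡ 10.
  α_i^2 mod 11 = [9, 4, 5, 1, 9].
  S_2 = Σ v_i α_i^2 r_i = 10·9·5 + 10·4·1 + 5·5·6 + 5·1·4 + 3·9·5 = 795 ≡ 3.
  S = (4, 10, 3) ≠ 0, so r is not a codeword (an error is present).
Step 3: locate the error. For a single error e at position i, S_ℓ = v_i·e·α_i^ℓ, so α_err = S_1/S_0.
  S_0^{−1} = 4^{−1} = 3 (mod 11), so α_err = 10·3 = 30 ≡ 8 = α_1. Error position i = 1.
  Consistency check: S_2/S_1 = 3·10 = 30 ≡ 8 = α_err ✓ (single-error assumption holds).
Step 4: error magnitude e = S_0/v_1 = S_0·∏_{j≠1}(α_1 − α_j) = 4·10 = 40 ≡ 7 (mod 11).
Step 5: correct position 1: c_1 = r_1 − e = 5 − 7 ≡ 9 (mod 11). Hence c = [9, 1, 6, 4, 5].
  Check: interpolating c through the α_i gives m(x) = 7 + 3·x (degree < 2) with m(α_i) = c_i for every i, so c is indeed a codeword.


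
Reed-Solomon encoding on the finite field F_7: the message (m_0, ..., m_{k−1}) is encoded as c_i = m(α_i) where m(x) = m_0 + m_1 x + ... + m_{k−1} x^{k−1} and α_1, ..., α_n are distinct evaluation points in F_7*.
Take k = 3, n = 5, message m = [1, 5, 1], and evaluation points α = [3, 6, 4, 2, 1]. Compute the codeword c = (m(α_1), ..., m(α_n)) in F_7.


c = [4, 4, 2, 1, 0]

Message polynomial: m(x) = 1 + 5·x + 1·x^2 (mod 7).
For each evaluation point α_i, compute m(α_i) mod 7:
  α_1 = 3: Horner steps 1 → 1 → 4, so m(3) = 4.
  α_2 = 6: Horner steps 1 → 4 → 4, so m(6) = 4.
  α_3 = 4: Horner steps 1 → 2 → 2, so m(4) = 2.
  α_4 = 2: Horner steps 1 → 0 → 1, so m(2) = 1.
  α_5 = 1: Horner steps 1 → 6 → 0, so m(1) = 0.
Codeword c = [4, 4, 2, 1, 0] ∈ F_7^5.


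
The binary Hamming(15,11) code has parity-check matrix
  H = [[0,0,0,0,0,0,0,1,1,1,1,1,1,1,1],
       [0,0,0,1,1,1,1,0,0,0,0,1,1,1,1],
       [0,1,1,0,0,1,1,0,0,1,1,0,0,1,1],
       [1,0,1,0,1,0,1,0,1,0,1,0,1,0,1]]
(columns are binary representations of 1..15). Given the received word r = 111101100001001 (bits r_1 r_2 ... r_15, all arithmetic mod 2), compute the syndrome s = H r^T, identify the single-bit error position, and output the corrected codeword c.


s = (0, 1, 1, 0)^T, error position = 6, corrected codeword c = 111100100001001

Compute s = H r^T mod 2 one row at a time:
  s_1 = 0 + 0 + 0 + 0 + 1 + 0 + 0 + 1 = 2 ≡ 0 (mod 2).
  s_2 = 1 + 0 + 1 + 1 + 1 + 0 + 0 + 1 = 5 ≡ 1 (mod 2).
  s_3 = 1 + 1 + 1 + 1 + 0 + 0 + 0 + 1 = 5 ≡ 1 (mod 2).
  s_4 = 1 + 1 + 0 + 1 + 0 + 0 + 0 + 1 = 4 ≡ 0 (mod 2).
s = (0, 1, 1, 0)^T — this equals column 6 of H (binary 0110), so error is at position 6.
Correct: flip bit 6 of r = 111101100001001 to get c = 111100100001001.


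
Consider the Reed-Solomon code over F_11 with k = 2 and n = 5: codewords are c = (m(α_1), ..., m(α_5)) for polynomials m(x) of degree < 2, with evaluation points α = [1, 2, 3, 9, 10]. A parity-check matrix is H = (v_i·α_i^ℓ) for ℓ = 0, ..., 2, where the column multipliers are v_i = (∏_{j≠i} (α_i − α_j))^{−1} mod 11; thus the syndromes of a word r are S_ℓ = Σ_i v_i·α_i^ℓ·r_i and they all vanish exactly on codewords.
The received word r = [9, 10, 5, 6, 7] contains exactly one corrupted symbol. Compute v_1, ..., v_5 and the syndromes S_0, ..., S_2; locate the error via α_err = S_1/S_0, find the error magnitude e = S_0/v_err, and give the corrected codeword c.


S = (7, 10, 8), error at position 3, error magnitude e = 5, c = [9, 10, 0, 6, 7].

Step 1: column multipliers v_i = (∏_{j≠i}(α_i − α_j))^{−1} mod 11.
  i = 1 (α = 1): (1−2)(1−3)(1−9)(1−10) = (−1)·(−2)·(−8)·(−9) = 144 ≡ 1, so v_1 = 1^{−1} = 1 (mod 11).
  i = 2 (α = 2): (2−1)(2−3)(2−9)(2−10) = 1·(−1)·(−7)·(−8) = −56 ≡ 10, so v_2 = 10^{−1} = 10 (mod 11).
  i = 3 (α = 3): (3−1)(3−2)(3−9)(3−10) = 2·1·(−6)·(−7) = 84 ≡ 7, so v_3 = 7^{−1} = 8 (mod 11).
  i = 4 (α = 9): (9−1)(9−2)(9−3)(9−10) = 8·7·6·(−1) = −336 ≡ 5, so v_4 = 5^{−1} = 9 (mod 11).
  i = 5 (α = 10): (10−1)(10−2)(10−3)(10−9) = 9·8·7·1 = 504 ≡ 9, so v_5 = 9^{−1} = 5 (mod 11).
  v = [1, 10, 8, 9, 5].
Step 2: syndromes of r = [9, 10, 5, 6, 7] (all sums mod 11).
  S_0 = Σ v_i r_i = 1·9 + 10·10 + 8·5 + 9·6 + 5·7 = 238 ≡ 7.
  S_1 = Σ v_i α_i r_i = 1·1·9 + 10·2·10 + 8·3·5 + 9·9·6 + 5·10·7 = 1165 ≡ 10.
  α_i^2 mod 11 = [1, 4, 9, 4, 1].
  S_2 = Σ v_i α_i^2 r_i = 1·1·9 + 10·4·10 + 8·9·5 + 9·4·6 + 5·1·7 = 1020 ≡ 8.
  S = (7, 10, 8) ≠ 0, so r is not a codeword (an error is present).
Step 3: locate the error. For a single error e at position i, S_ℓ = v_i·e·α_i^ℓ, so α_err = S_1/S_0.
  S_0^{−1} = 7^{−1} = 8 (mod 11), so α_err = 10·8 = 80 ≡ 3 = α_3. Error position i = 3.
  Consistency check: S_2/S_1 = 8·10 = 80 ≡ 3 = α_err ✓ (single-error assumption holds).
Step 4: error magnitude e = S_0/v_3 = S_0·∏_{j≠3}(α_3 − α_j) = 7·7 = 49 ≡ 5 (mod 11).
Step 5: correct position 3: c_3 = r_3 − e = 5 − 5 ≡ 0 (mod 11). Hence c = [9, 10, 0, 6, 7].
  Check: interpolating c through the α_i gives m(x) = 8 + 1·x (degree < 2) with m(α_i) = c_i for every i, so c is indeed a codeword.


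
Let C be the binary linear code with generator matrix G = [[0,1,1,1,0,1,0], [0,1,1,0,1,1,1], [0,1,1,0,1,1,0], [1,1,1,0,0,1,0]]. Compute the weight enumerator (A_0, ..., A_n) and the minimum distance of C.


Weight distribution: A_0 = 1, A_1 = 1, A_2 = 3, A_3 = 3, A_4 = 3, A_5 = 3, A_6 = 1, A_7 = 1. Minimum distance d = 1.

Enumerate all 2^4 = 16 messages m ∈ F_2^4.
For each, compute codeword c = mG in F_2^7, then tally its weight.
  m = 0000 → c = 0000000, weight = 0.
  m = 1000 → c = 0111010, weight = 4.
  m = 0100 → c = 0110111, weight = 5.
  m = 1100 → c = 0001101, weight = 3.
  m = 0010 → c = 0110110, weight = 4.
  m = 1010 → c = 0001100, weight = 2.
  m = 0110 → c = 0000001, weight = 1.
  m = 1110 → c = 0111011, weight = 5.
  m = 0001 → c = 1110010, weight = 4.
  m = 1001 → c = 1001000, weight = 2.
  m = 0101 → c = 1000101, weight = 3.
  m = 1101 → c = 1111111, weight = 7.
  m = 0011 → c = 1000100, weight = 2.
  m = 1011 → c = 1111110, weight = 6.
  m = 0111 → c = 1110011, weight = 5.
  m = 1111 → c = 1001001, weight = 3.
Tally weights:
  weight 0: 1 codewords.
  weight 1: 1 codewords.
  weight 2: 3 codewords.
  weight 3: 3 codewords.
  weight 4: 3 codewords.
  weight 5: 3 codewords.
  weight 6: 1 codewords.
  weight 7: 1 codewords.
Minimum distance d = smallest w > 0 with A_w > 0 = 1.
Sanity: Σ A_w = 16 = 2^4 = 16 ✓.


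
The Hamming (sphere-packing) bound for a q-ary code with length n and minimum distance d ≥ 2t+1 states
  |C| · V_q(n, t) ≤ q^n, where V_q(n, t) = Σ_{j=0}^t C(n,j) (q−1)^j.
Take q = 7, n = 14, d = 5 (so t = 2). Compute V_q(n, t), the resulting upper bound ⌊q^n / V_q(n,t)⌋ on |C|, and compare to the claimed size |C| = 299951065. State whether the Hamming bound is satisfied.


V_q(n, t) = 3361, q^n = 678223072849, Hamming bound = 201792047, |C| = 299951065 > bound (violated).

Step 1: Compute V_q(n, t) = Σ_{j=0}^2 C(n, j) (q−1)^j.
  j = 0: C(14,0)·(6)^0 = 1·1 = 1.
  j = 1: C(14,1)·(6)^1 = 14·6 = 84.
  j = 2: C(14,2)·(6)^2 = 91·36 = 3276.
  V_q(n, t) = 1 + 84 + 3276 = 3361.
Step 2: q^n = 7^14 = 678223072849.
Step 3: Hamming bound ⌊q^n / V_q(n,t)⌋ = ⌊678223072849/3361⌋ = 201792047.
Step 4: Compare |C| = 299951065 to 201792047: violated.
The claimed |C| lies above the Hamming bound, so no 7-ary code of length 14 with d ≥ 5 can have 299951065 codewords.


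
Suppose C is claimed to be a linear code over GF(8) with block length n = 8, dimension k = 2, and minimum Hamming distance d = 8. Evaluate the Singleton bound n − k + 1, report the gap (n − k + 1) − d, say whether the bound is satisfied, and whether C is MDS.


Singleton RHS = n − k + 1 = 7, slack = -1, bound violated (no such code; not MDS).

Singleton bound: d ≤ n − k + 1.
Here n = 8, k = 2, so n − k + 1 = 7.
Given d = 8, check d ≤ 7: NO.
Slack = (n − k + 1) − d = -1.
The slack is negative: d = 8 exceeds n − k + 1 = 7 by 1, so the Singleton bound is violated and no linear [8, 2, 8]_8 code can exist. In particular it is not MDS (MDS requires d = n − k + 1 exactly).
Description: the claimed parameters are [8, 2, 8]_8; such a code would be impossible (violates the Singleton bound).


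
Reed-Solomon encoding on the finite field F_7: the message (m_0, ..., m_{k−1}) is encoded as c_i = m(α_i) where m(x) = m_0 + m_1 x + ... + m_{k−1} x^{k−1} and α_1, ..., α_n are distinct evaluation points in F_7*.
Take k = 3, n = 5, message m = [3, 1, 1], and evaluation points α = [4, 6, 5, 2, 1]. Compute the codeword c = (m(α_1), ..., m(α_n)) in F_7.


c = [2, 3, 5, 2, 5]

Message polynomial: m(x) = 3 + 1·x + 1·x^2 (mod 7).
For each evaluation point α_i, compute m(α_i) mod 7:
  α_1 = 4: Horner steps 1 → 5 → 2, so m(4) = 2.
  α_2 = 6: Horner steps 1 → 0 → 3, so m(6) = 3.
  α_3 = 5: Horner steps 1 → 6 → 5, so m(5) = 5.
  α_4 = 2: Horner steps 1 → 3 → 2, so m(2) = 2.
  α_5 = 1: Horner steps 1 → 2 → 5, so m(1) = 5.
Codeword c = [2, 3, 5, 2, 5] ∈ F_7^5.


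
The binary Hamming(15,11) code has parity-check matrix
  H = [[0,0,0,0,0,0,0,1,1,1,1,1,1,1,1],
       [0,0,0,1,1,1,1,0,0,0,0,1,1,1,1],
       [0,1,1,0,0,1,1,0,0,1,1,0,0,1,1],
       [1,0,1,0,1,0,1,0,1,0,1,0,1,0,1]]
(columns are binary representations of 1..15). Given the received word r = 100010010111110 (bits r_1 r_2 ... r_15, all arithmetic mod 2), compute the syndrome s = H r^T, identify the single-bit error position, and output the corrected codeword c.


s = (0, 0, 1, 0)^T, error position = 2, corrected codeword c = 110010010111110

Compute s = H r^T mod 2 one row at a time:
  s_1 = 1 + 0 + 1 + 1 + 1 + 1 + 1 + 0 = 6 ≡ 0 (mod 2).
  s_2 = 0 + 1 + 0 + 0 + 1 + 1 + 1 + 0 = 4 ≡ 0 (mod 2).
  s_3 = 0 + 0 + 0 + 0 + 1 + 1 + 1 + 0 = 3 ≡ 1 (mod 2).
  s_4 = 1 + 0 + 1 + 0 + 0 + 1 + 1 + 0 = 4 ≡ 0 (mod 2).
s = (0, 0, 1, 0)^T — this equals column 2 of H (binary 0010), so error is at position 2.
Correct: flip bit 2 of r = 100010010111110 to get c = 110010010111110.


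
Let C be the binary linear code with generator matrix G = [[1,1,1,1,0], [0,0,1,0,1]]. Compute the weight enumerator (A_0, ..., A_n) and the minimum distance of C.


Weight distribution: A_0 = 1, A_2 = 1, A_4 = 2. Minimum distance d = 2.

Enumerate all 2^2 = 4 messages m ∈ F_2^2.
For each, compute codeword c = mG in F_2^5, then tally its weight.
  m = 00 → c = 00000, weight = 0.
  m = 10 → c = 11110, weight = 4.
  m = 01 → c = 00101, weight = 2.
  m = 11 → c = 11011, weight = 4.
Tally weights:
  weight 0: 1 codewords.
  weight 2: 1 codewords.
  weight 4: 2 codewords.
Minimum distance d = smallest w > 0 with A_w > 0 = 2.
Sanity: Σ A_w = 4 = 2^2 = 4 ✓.


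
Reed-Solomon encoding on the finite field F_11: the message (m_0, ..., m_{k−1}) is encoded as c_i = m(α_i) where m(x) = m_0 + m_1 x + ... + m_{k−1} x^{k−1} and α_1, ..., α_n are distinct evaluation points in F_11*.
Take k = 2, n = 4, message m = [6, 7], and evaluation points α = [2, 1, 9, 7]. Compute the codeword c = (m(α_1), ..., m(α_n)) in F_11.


c = [9, 2, 3, 0]

Message polynomial: m(x) = 6 + 7·x (mod 11).
For each evaluation point α_i, compute m(α_i) mod 11:
  α_1 = 2: Horner steps 7 → 9, so m(2) = 9.
  α_2 = 1: Horner steps 7 → 2, so m(1) = 2.
  α_3 = 9: Horner steps 7 → 3, so m(9) = 3.
  α_4 = 7: Horner steps 7 → 0, so m(7) = 0.
Codeword c = [9, 2, 3, 0] ∈ F_11^4.


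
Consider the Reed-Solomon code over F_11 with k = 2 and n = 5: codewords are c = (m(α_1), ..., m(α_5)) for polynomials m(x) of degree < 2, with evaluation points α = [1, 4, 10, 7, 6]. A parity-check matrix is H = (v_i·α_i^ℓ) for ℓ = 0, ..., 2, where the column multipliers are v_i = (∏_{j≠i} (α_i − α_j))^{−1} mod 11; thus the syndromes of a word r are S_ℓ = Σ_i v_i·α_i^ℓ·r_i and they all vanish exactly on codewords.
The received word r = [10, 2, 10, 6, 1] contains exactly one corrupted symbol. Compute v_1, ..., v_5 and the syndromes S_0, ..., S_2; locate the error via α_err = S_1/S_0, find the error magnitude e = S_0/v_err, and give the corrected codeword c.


S = (8, 8, 8), error at position 1, error magnitude e = 1, c = [9, 2, 10, 6, 1].

Step 1: column multipliers v_i = (∏_{j≠i}(α_i − α_j))^{−1} mod 11.
  i = 1 (α = 1): (1−4)(1−10)(1−7)(1−6) = (−3)·(−9)·(−6)·(−5) = 810 ≡ 7, so v_1 = 7^{−1} = 8 (mod 11).
  i = 2 (α = 4): (4−1)(4−10)(4−7)(4−6) = 3·(−6)·(−3)·(−2) = −108 ≡ 2, so v_2 = 2^{−1} = 6 (mod 11).
  i = 3 (α = 10): (10−1)(10−4)(10−7)(10−6) = 9·6·3·4 = 648 ≡ 10, so v_3 = 10^{−1} = 10 (mod 11).
  i = 4 (α = 7): (7−1)(7−4)(7−10)(7−6) = 6·3·(−3)·1 = −54 ≡ 1, so v_4 = 1^{−1} = 1 (mod 11).
  i = 5 (α = 6): (6−1)(6−4)(6−10)(6−7) = 5·2·(−4)·(−1) = 40 ≡ 7, so v_5 = 7^{−1} = 8 (mod 11).
  v = [8, 6, 10, 1, 8].
Step 2: syndromes of r = [10, 2, 10, 6, 1] (all sums mod 11).
  S_0 = Σ v_i r_i = 8·10 + 6·2 + 10·10 + 1·6 + 8·1 = 206 ≡ 8.
  S_1 = Σ v_i α_i r_i = 8·1·10 + 6·4·2 + 10·10·10 + 1·7·6 + 8·6·1 = 1218 ≡ 8.
  α_i^2 mod 11 = [1, 5, 1, 5, 3].
  S_2 = Σ v_i α_i^2 r_i = 8·1·10 + 6·5·2 + 10·1·10 + 1·5·6 + 8·3·1 = 294 ≡ 8.
  S = (8, 8, 8) ≠ 0, so r is not a codeword (an error is present).
Step 3: locate the error. For a single error e at position i, S_ℓ = v_i·e·α_i^ℓ, so α_err = S_1/S_0.
  S_0^{−1} = 8^{−1} = 7 (mod 11), so α_err = 8·7 = 56 ≡ 1 = α_1. Error position i = 1.
  Consistency check: S_2/S_1 = 8·7 = 56 ≡ 1 = α_err ✓ (single-error assumption holds).
Step 4: error magnitude e = S_0/v_1 = S_0·∏_{j≠1}(α_1 − α_j) = 8·7 = 56 ≡ 1 (mod 11).
Step 5: correct position 1: c_1 = r_1 − e = 10 − 1 ≡ 9 (mod 11). Hence c = [9, 2, 10, 6, 1].
  Check: interpolating c through the α_i gives m(x) = 4 + 5·x (degree < 2) with m(α_i) = c_i for every i, so c is indeed a codeword.
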